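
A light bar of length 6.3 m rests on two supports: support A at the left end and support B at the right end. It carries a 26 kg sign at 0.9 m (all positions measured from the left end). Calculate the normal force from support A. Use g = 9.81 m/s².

Choose support B as the axis so its reaction then has zero moment arm.
Sign: 26 × 9.81 = 255.1 N down at 0.9 m → arm 5.4 m, τ = 255.1 × 5.4 = 1378 N·m counterclockwise.
Net load moment about support B = 1378 N·m counterclockwise.
Reaction R at support A is upward at 0 m, arm 6.3 m → moment R × 6.3 clockwise.
Setting net torque to zero: R × 6.3 = 1378 → R = 219 N.

R_A ≈ 219 N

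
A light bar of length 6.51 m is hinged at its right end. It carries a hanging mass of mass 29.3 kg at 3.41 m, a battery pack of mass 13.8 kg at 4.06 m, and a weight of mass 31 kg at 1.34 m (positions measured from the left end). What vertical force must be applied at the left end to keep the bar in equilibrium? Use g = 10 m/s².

About the right end:
Hanging mass: 29.3 × 10 = 293 N down at 3.41 m → arm 3.1 m, τ = 293 × 3.1 = 908.3 N·m counterclockwise.
Battery pack: 13.8 × 10 = 138 N down at 4.06 m → arm 2.45 m, τ = 138 × 2.45 = 338.1 N·m counterclockwise.
Weight: 31 × 10 = 310 N down at 1.34 m → arm 5.17 m, τ = 310 × 5.17 = 1603 N·m counterclockwise.
Net moment of the loads = 2849 N·m counterclockwise.
The upward force F acts at the left end, arm 6.51 m, giving F × 6.51 clockwise.
For rotational equilibrium, F × 6.51 = 2849, so F = 2849 / 6.51 = 438 N.

F ≈ 438 N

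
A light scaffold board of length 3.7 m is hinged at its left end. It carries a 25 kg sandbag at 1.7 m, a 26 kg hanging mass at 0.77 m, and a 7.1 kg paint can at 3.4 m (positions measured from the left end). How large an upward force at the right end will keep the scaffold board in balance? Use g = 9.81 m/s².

F ≈ 230 N

Choose the left end as the axis so the unknown pivot reaction has zero arm there.
Sandbag: 25 × 9.81 = 245.2 N down at 1.7 m → arm 1.7 m, τ = 245.2 × 1.7 = 416.8 N·m clockwise.
Hanging mass: 26 × 9.81 = 255.1 N down at 0.77 m → arm 0.77 m, τ = 255.1 × 0.77 = 196.4 N·m clockwise.
Paint can: 7.1 × 9.81 = 69.65 N down at 3.4 m → arm 3.4 m, τ = 69.65 × 3.4 = 236.8 N·m clockwise.
Net moment of the loads = 850 N·m clockwise.
The upward force F acts at the right end, arm 3.7 m, giving F × 3.7 counterclockwise.
Setting net torque to zero: F × 3.7 = 850 → F = 850 / 3.7 = 230 N.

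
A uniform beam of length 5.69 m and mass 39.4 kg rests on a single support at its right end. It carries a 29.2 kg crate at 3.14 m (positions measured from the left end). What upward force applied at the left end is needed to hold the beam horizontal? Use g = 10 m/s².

F ≈ 328 N

Sum moments about the right end (the unknown pivot reaction has zero arm there).
Beam weight: 39.4 × 10 = 394 N down at 2.845 m → arm 2.845 m, τ = 394 × 2.845 = 1121 N·m counterclockwise.
Crate: 29.2 × 10 = 292 N down at 3.14 m → arm 2.55 m, τ = 292 × 2.55 = 744.6 N·m counterclockwise.
Net moment of the loads = 1866 N·m counterclockwise.
The upward force F acts at the left end, arm 5.69 m, giving F × 5.69 clockwise.
Στ = 0 ⇒ F × 5.69 = 1866 ⇒ F = 1866 / 5.69 = 328 N.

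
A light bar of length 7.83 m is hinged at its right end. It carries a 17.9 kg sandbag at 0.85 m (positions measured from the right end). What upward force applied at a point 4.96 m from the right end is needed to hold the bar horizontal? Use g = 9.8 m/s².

About the right end:
Sandbag: 17.9 × 9.8 = 175.4 N down at 0.85 m → arm 0.85 m, τ = 175.4 × 0.85 = 149.1 N·m counterclockwise.
Net moment of the loads = 149.1 N·m counterclockwise.
The upward force F acts at a point 4.96 m from the right end, arm 4.96 m, giving F × 4.96 clockwise.
Setting net torque to zero: F × 4.96 = 149.1 → F = 149.1 / 4.96 = 30.1 N.

F ≈ 30.1 N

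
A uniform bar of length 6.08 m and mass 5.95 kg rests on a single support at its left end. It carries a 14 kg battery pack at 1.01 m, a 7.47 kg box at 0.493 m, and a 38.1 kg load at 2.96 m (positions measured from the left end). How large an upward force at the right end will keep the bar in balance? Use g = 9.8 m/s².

Choose the left end as the axis so the unknown pivot reaction has zero arm there.
Beam weight: 5.95 × 9.8 = 58.31 N down at 3.04 m → arm 3.04 m, τ = 58.31 × 3.04 = 177.3 N·m clockwise.
Battery pack: 14 × 9.8 = 137.2 N down at 1.01 m → arm 1.01 m, τ = 137.2 × 1.01 = 138.6 N·m clockwise.
Box: 7.47 × 9.8 = 73.21 N down at 0.493 m → arm 0.493 m, τ = 73.21 × 0.493 = 36.09 N·m clockwise.
Load: 38.1 × 9.8 = 373.4 N down at 2.96 m → arm 2.96 m, τ = 373.4 × 2.96 = 1105 N·m clockwise.
Net moment of the loads = 1457 N·m clockwise.
The upward force F acts at the right end, arm 6.08 m, giving F × 6.08 counterclockwise.
Setting net torque to zero: F × 6.08 = 1457 → F = 1457 / 6.08 = 240 N.

F ≈ 240 N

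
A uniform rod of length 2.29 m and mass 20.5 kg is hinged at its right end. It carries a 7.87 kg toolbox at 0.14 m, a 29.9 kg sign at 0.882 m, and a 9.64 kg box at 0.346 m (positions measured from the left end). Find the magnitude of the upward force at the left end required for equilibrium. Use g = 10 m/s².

F ≈ 442 N

About the right end:
Beam weight: 20.5 × 10 = 205 N down at 1.145 m → arm 1.145 m, τ = 205 × 1.145 = 234.7 N·m counterclockwise.
Toolbox: 7.87 × 10 = 78.7 N down at 0.14 m → arm 2.15 m, τ = 78.7 × 2.15 = 169.2 N·m counterclockwise.
Sign: 29.9 × 10 = 299 N down at 0.882 m → arm 1.408 m, τ = 299 × 1.408 = 421 N·m counterclockwise.
Box: 9.64 × 10 = 96.4 N down at 0.346 m → arm 1.944 m, τ = 96.4 × 1.944 = 187.4 N·m counterclockwise.
Net moment of the loads = 1012 N·m counterclockwise.
The upward force F acts at the left end, arm 2.29 m, giving F × 2.29 clockwise.
Setting net torque to zero: F × 2.29 = 1012 → F = 1012 / 2.29 = 442 N.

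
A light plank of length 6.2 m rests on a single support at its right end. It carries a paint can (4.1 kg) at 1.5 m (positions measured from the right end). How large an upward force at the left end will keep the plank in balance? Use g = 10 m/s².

Choose the right end as the axis so the unknown pivot reaction has zero arm there.
Paint can: 4.1 × 10 = 41 N down at 1.5 m → arm 1.5 m, τ = 41 × 1.5 = 61.5 N·m counterclockwise.
Net moment of the loads = 61.5 N·m counterclockwise.
The upward force F acts at the left end, arm 6.2 m, giving F × 6.2 clockwise.
Balancing moments: F × 6.2 = 61.5, giving F = 61.5 / 6.2 = 9.92 N.

F ≈ 9.92 N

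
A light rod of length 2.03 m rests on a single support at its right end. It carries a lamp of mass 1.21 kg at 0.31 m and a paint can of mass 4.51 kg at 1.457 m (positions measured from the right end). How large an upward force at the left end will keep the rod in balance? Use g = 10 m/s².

Sum moments about the right end (the unknown pivot reaction has zero arm there).
Lamp: 1.21 × 10 = 12.1 N down at 0.31 m → arm 0.31 m, τ = 12.1 × 0.31 = 3.751 N·m counterclockwise.
Paint can: 4.51 × 10 = 45.1 N down at 1.457 m → arm 1.457 m, τ = 45.1 × 1.457 = 65.71 N·m counterclockwise.
Net moment of the loads = 69.46 N·m counterclockwise.
The upward force F acts at the left end, arm 2.03 m, giving F × 2.03 clockwise.
Balancing moments: F × 2.03 = 69.46, giving F = 69.46 / 2.03 = 34.2 N.

F ≈ 34.2 N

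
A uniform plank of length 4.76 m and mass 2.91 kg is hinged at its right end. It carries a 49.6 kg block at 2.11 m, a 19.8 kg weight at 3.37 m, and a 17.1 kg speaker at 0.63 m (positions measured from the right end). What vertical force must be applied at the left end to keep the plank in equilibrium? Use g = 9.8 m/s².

About the right end:
Beam weight: 2.91 × 9.8 = 28.52 N down at 2.38 m → arm 2.38 m, τ = 28.52 × 2.38 = 67.88 N·m counterclockwise.
Block: 49.6 × 9.8 = 486.1 N down at 2.11 m → arm 2.11 m, τ = 486.1 × 2.11 = 1026 N·m counterclockwise.
Weight: 19.8 × 9.8 = 194 N down at 3.37 m → arm 3.37 m, τ = 194 × 3.37 = 653.8 N·m counterclockwise.
Speaker: 17.1 × 9.8 = 167.6 N down at 0.63 m → arm 0.63 m, τ = 167.6 × 0.63 = 105.6 N·m counterclockwise.
Net moment of the loads = 1853 N·m counterclockwise.
The upward force F acts at the left end, arm 4.76 m, giving F × 4.76 clockwise.
For rotational equilibrium, F × 4.76 = 1853, so F = 1853 / 4.76 = 389 N.

F ≈ 389 N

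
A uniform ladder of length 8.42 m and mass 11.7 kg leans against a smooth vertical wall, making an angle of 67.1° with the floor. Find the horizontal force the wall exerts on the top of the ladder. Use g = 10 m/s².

N_wall ≈ 24.7 N

Choose the foot of the ladder as the axis so the floor normal and friction both act there and drop out.
Ladder weight 11.7×10 = 117 N acts at 4.21 m along the ladder; its horizontal arm is 4.21·cos67.1° = 1.638 m → τ = 191.6 N·m clockwise.
Wall normal N acts horizontally at the top; its moment arm is the height L sinθ = 8.42·sin67.1° = 7.756 m, counterclockwise.
Balancing moments: N × 7.756 = 191.6, giving N = 24.7 N.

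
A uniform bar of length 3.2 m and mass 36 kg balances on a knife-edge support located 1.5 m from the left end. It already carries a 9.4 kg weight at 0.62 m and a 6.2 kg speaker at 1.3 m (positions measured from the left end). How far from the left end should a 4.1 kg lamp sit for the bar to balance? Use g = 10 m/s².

x ≈ 2.94 m from the left end

Choose the knife-edge support (at 1.5 m from the left end) as the axis so the support reaction has zero arm there.
Beam weight: 36 × 10 = 360 N down at 1.6 m → arm 0.1 m, τ = 360 × 0.1 = 36 N·m clockwise.
Weight: 9.4 × 10 = 94 N down at 0.62 m → arm 0.88 m, τ = 94 × 0.88 = 82.72 N·m counterclockwise.
Speaker: 6.2 × 10 = 62 N down at 1.3 m → arm 0.2 m, τ = 62 × 0.2 = 12.4 N·m counterclockwise.
Net moment of existing loads = 59.12 N·m counterclockwise.
The lamp weighs 4.1 × 10 = 41 N and must supply an equal clockwise moment, so its lever arm about the knife-edge support is 59.12 / 41 = 1.44 m.
That puts it at 1.5 + 1.44 = 2.94 m from the left end.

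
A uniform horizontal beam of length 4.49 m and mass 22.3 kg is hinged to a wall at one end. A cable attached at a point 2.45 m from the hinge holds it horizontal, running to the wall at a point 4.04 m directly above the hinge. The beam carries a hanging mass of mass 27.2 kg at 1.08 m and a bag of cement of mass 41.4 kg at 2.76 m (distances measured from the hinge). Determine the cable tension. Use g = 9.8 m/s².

T ≈ 906 N

Choose the hinge as the axis so the unknown hinge reaction has zero arm there.
Beam weight: 22.3 × 9.8 = 218.5 N down at 2.245 m → arm 2.245 m, τ = 218.5 × 2.245 = 490.5 N·m clockwise.
Hanging mass: 27.2 × 9.8 = 266.6 N down at 1.08 m → arm 1.08 m, τ = 266.6 × 1.08 = 287.9 N·m clockwise.
Bag of cement: 41.4 × 9.8 = 405.7 N down at 2.76 m → arm 2.76 m, τ = 405.7 × 2.76 = 1120 N·m clockwise.
Total clockwise load moment = 1898 N·m.
The cable tension T acts at 2.45 m; only its component perpendicular to the beam, T sinθ, produces torque. sinθ = h/√(h²+d²) = 4.04/√(4.04²+2.45²) = 0.8551.
Balancing moments: T × 2.45 × 0.8551 = 1898, giving T = 1898 / 2.095 = 906 N.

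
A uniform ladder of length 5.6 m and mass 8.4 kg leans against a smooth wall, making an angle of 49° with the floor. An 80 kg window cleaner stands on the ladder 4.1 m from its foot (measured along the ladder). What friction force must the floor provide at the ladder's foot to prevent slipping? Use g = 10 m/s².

Sum moments about the foot of the ladder (the floor normal and friction both act there and drop out).
Ladder weight 8.4×10 = 84 N acts at 2.8 m along the ladder; its horizontal arm is 2.8·cos49° = 1.837 m → τ = 154.3 N·m clockwise.
Window cleaner: 80×10 = 800 N at 4.1 m → arm 2.69 m → τ = 2152 N·m clockwise.
Wall normal N acts horizontally at the top; its moment arm is the height L sinθ = 5.6·sin49° = 4.226 m, counterclockwise.
Balancing moments: N × 4.226 = 2306, giving N = 546 N.
ΣFx = 0: friction at the foot balances the wall's push, so f = N_wall = 546 N.

f ≈ 546 N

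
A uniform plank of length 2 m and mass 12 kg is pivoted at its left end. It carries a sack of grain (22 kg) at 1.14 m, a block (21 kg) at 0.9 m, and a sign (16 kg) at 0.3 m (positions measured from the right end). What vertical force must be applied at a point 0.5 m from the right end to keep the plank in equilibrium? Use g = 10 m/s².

Choose the left end as the axis so the unknown pivot reaction has zero arm there.
Beam weight: 12 × 10 = 120 N down at 1 m → arm 1 m, τ = 120 × 1 = 120 N·m clockwise.
Sack of grain: 22 × 10 = 220 N down at 1.14 m → arm 0.86 m, τ = 220 × 0.86 = 189.2 N·m clockwise.
Block: 21 × 10 = 210 N down at 0.9 m → arm 1.1 m, τ = 210 × 1.1 = 231 N·m clockwise.
Sign: 16 × 10 = 160 N down at 0.3 m → arm 1.7 m, τ = 160 × 1.7 = 272 N·m clockwise.
Net moment of the loads = 812.2 N·m clockwise.
The upward force F acts at a point 0.5 m from the right end, arm 1.5 m, giving F × 1.5 counterclockwise.
For rotational equilibrium, F × 1.5 = 812.2, so F = 812.2 / 1.5 = 541 N.

F ≈ 541 N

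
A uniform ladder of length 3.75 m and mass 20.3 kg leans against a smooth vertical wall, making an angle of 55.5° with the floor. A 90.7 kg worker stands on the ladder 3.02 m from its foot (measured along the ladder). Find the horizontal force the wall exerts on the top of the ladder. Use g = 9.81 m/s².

Sum moments about the foot of the ladder (the floor normal and friction both act there and drop out).
Ladder weight 20.3×9.81 = 199.1 N acts at 1.875 m along the ladder; its horizontal arm is 1.875·cos55.5° = 1.062 m → τ = 211.4 N·m clockwise.
Worker: 90.7×9.81 = 889.8 N at 3.02 m → arm 1.711 m → τ = 1522 N·m clockwise.
Wall normal N acts horizontally at the top; its moment arm is the height L sinθ = 3.75·sin55.5° = 3.09 m, counterclockwise.
Setting net torque to zero: N × 3.09 = 1733 → N = 561 N.

N_wall ≈ 561 N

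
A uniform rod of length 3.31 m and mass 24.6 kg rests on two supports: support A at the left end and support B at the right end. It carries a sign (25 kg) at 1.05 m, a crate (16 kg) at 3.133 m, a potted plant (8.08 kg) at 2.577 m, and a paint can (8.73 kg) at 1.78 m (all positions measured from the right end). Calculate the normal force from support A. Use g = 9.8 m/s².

R_A ≈ 454 N

Taking torques about support B:
Beam weight: 24.6 × 9.8 = 241.1 N down at 1.655 m → arm 1.655 m, τ = 241.1 × 1.655 = 399 N·m counterclockwise.
Sign: 25 × 9.8 = 245 N down at 1.05 m → arm 1.05 m, τ = 245 × 1.05 = 257.2 N·m counterclockwise.
Crate: 16 × 9.8 = 156.8 N down at 3.133 m → arm 3.133 m, τ = 156.8 × 3.133 = 491.3 N·m counterclockwise.
Potted plant: 8.08 × 9.8 = 79.18 N down at 2.577 m → arm 2.577 m, τ = 79.18 × 2.577 = 204 N·m counterclockwise.
Paint can: 8.73 × 9.8 = 85.55 N down at 1.78 m → arm 1.78 m, τ = 85.55 × 1.78 = 152.3 N·m counterclockwise.
Net load moment about support B = 1504 N·m counterclockwise.
Reaction R at support A is upward at 3.31 m, arm 3.31 m → moment R × 3.31 clockwise.
Setting net torque to zero: R × 3.31 = 1504 → R = 454 N.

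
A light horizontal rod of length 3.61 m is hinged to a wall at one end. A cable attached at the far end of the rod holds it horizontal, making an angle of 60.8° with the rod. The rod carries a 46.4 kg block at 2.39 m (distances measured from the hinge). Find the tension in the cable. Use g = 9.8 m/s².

Choose the hinge as the axis so the unknown hinge reaction has zero arm there.
Block: 46.4 × 9.8 = 454.7 N down at 2.39 m → arm 2.39 m, τ = 454.7 × 2.39 = 1087 N·m clockwise.
Total clockwise load moment = 1087 N·m.
The cable tension T acts at 3.61 m; only its component perpendicular to the rod, T sinθ, produces torque. sin 60.8° = 0.8729.
Balancing moments: T × 3.61 × 0.8729 = 1087, giving T = 1087 / 3.151 = 345 N.

T ≈ 345 N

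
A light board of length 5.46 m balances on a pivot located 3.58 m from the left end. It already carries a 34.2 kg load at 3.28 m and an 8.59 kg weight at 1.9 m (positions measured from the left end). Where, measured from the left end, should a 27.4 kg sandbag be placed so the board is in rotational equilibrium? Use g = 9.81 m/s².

x ≈ 4.48 m from the left end

Taking torques about the pivot (at 3.58 m from the left end):
Load: 34.2 × 9.81 = 335.5 N down at 3.28 m → arm 0.3 m, τ = 335.5 × 0.3 = 100.6 N·m counterclockwise.
Weight: 8.59 × 9.81 = 84.27 N down at 1.9 m → arm 1.68 m, τ = 84.27 × 1.68 = 141.6 N·m counterclockwise.
Net moment of existing loads = 242.2 N·m counterclockwise.
The sandbag weighs 27.4 × 9.81 = 268.8 N and must supply an equal clockwise moment, so its lever arm about the pivot is 242.2 / 268.8 = 0.901 m.
That puts it at 3.58 + 0.901 = 4.48 m from the left end.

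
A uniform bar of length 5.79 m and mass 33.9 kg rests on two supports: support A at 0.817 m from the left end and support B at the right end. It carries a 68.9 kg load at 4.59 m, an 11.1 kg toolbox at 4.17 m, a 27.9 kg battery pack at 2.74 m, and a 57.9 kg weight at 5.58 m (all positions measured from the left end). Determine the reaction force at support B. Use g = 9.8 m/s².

R_B ≈ 1370 N

Sum moments about support A (its reaction then has zero moment arm).
Beam weight: 33.9 × 9.8 = 332.2 N down at 2.895 m → arm 2.078 m, τ = 332.2 × 2.078 = 690.3 N·m clockwise.
Load: 68.9 × 9.8 = 675.2 N down at 4.59 m → arm 3.773 m, τ = 675.2 × 3.773 = 2548 N·m clockwise.
Toolbox: 11.1 × 9.8 = 108.8 N down at 4.17 m → arm 3.353 m, τ = 108.8 × 3.353 = 364.8 N·m clockwise.
Battery pack: 27.9 × 9.8 = 273.4 N down at 2.74 m → arm 1.923 m, τ = 273.4 × 1.923 = 525.7 N·m clockwise.
Weight: 57.9 × 9.8 = 567.4 N down at 5.58 m → arm 4.763 m, τ = 567.4 × 4.763 = 2703 N·m clockwise.
Net load moment about support A = 6832 N·m clockwise.
Reaction R at support B is upward at 5.79 m, arm 4.973 m → moment R × 4.973 counterclockwise.
Setting net torque to zero: R × 4.973 = 6832 → R = 1370 N.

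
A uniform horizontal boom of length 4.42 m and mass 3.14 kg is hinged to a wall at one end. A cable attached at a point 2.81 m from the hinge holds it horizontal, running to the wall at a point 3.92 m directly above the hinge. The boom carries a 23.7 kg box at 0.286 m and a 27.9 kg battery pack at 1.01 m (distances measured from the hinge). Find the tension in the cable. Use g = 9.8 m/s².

T ≈ 180 N

Taking torques about the hinge:
Beam weight: 3.14 × 9.8 = 30.77 N down at 2.21 m → arm 2.21 m, τ = 30.77 × 2.21 = 68 N·m clockwise.
Box: 23.7 × 9.8 = 232.3 N down at 0.286 m → arm 0.286 m, τ = 232.3 × 0.286 = 66.44 N·m clockwise.
Battery pack: 27.9 × 9.8 = 273.4 N down at 1.01 m → arm 1.01 m, τ = 273.4 × 1.01 = 276.1 N·m clockwise.
Total clockwise load moment = 410.5 N·m.
The cable tension T acts at 2.81 m; only its component perpendicular to the boom, T sinθ, produces torque. sinθ = h/√(h²+d²) = 3.92/√(3.92²+2.81²) = 0.8128.
For rotational equilibrium, T × 2.81 × 0.8128 = 410.5, so T = 410.5 / 2.284 = 180 N.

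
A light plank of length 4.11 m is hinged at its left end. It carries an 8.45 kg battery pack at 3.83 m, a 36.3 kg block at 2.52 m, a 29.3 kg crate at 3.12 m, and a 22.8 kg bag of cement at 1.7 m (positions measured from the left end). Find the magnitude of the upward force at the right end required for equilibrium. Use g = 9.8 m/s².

About the left end:
Battery pack: 8.45 × 9.8 = 82.81 N down at 3.83 m → arm 3.83 m, τ = 82.81 × 3.83 = 317.2 N·m clockwise.
Block: 36.3 × 9.8 = 355.7 N down at 2.52 m → arm 2.52 m, τ = 355.7 × 2.52 = 896.4 N·m clockwise.
Crate: 29.3 × 9.8 = 287.1 N down at 3.12 m → arm 3.12 m, τ = 287.1 × 3.12 = 895.8 N·m clockwise.
Bag of cement: 22.8 × 9.8 = 223.4 N down at 1.7 m → arm 1.7 m, τ = 223.4 × 1.7 = 379.8 N·m clockwise.
Net moment of the loads = 2489 N·m clockwise.
The upward force F acts at the right end, arm 4.11 m, giving F × 4.11 counterclockwise.
Στ = 0 ⇒ F × 4.11 = 2489 ⇒ F = 2489 / 4.11 = 606 N.

F ≈ 606 N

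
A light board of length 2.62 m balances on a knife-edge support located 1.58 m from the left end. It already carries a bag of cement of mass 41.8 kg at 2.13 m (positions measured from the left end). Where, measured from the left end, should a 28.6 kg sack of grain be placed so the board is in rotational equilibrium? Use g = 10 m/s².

Sum moments about the knife-edge support (at 1.58 m from the left end) (the support reaction has zero arm there).
Bag of cement: 41.8 × 10 = 418 N down at 2.13 m → arm 0.55 m, τ = 418 × 0.55 = 229.9 N·m clockwise.
Net moment of existing loads = 229.9 N·m clockwise.
The sack of grain weighs 28.6 × 10 = 286 N and must supply an equal counterclockwise moment, so its lever arm about the knife-edge support is 229.9 / 286 = 0.804 m.
That puts it at 1.58 − 0.804 = 0.776 m from the left end.

x ≈ 0.776 m from the left end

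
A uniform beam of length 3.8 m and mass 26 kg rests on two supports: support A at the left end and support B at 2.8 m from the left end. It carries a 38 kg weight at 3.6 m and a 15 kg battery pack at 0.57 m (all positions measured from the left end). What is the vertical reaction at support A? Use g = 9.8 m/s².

R_A ≈ 92.6 N

Choose support B as the axis so its reaction then has zero moment arm.
Beam weight: 26 × 9.8 = 254.8 N down at 1.9 m → arm 0.9 m, τ = 254.8 × 0.9 = 229.3 N·m counterclockwise.
Weight: 38 × 9.8 = 372.4 N down at 3.6 m → arm 0.8 m, τ = 372.4 × 0.8 = 297.9 N·m clockwise.
Battery pack: 15 × 9.8 = 147 N down at 0.57 m → arm 2.23 m, τ = 147 × 2.23 = 327.8 N·m counterclockwise.
Net load moment about support B = 259.2 N·m counterclockwise.
Reaction R at support A is upward at 0 m, arm 2.8 m → moment R × 2.8 clockwise.
Setting net torque to zero: R × 2.8 = 259.2 → R = 92.6 N.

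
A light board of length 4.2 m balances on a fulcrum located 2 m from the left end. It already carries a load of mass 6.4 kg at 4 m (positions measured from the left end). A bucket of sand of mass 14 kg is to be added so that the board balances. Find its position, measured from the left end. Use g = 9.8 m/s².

x ≈ 1.09 m from the left end

Take moments about the fulcrum (at 2 m from the left end).
Load: 6.4 × 9.8 = 62.72 N down at 4 m → arm 2 m, τ = 62.72 × 2 = 125.4 N·m clockwise.
Net moment of existing loads = 125.4 N·m clockwise.
The bucket of sand weighs 14 × 9.8 = 137.2 N and must supply an equal counterclockwise moment, so its lever arm about the fulcrum is 125.4 / 137.2 = 0.914 m.
That puts it at 2 − 0.914 = 1.09 m from the left end.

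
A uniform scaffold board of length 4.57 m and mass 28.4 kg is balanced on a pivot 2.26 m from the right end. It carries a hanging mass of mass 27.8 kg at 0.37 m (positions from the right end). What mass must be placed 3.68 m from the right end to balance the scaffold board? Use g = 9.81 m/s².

Take moments about the pivot (at 2.26 m from the right end).
Beam weight: 28.4 × 9.81 = 278.6 N down at 2.285 m → arm 0.025 m, τ = 278.6 × 0.025 = 6.965 N·m counterclockwise.
Hanging mass: 27.8 × 9.81 = 272.7 N down at 0.37 m → arm 1.89 m, τ = 272.7 × 1.89 = 515.4 N·m clockwise.
Net moment of known loads = 508.4 N·m clockwise.
An unknown mass m at 3.68 m has arm 1.42 m; its moment is m·g·1.42 counterclockwise.
For rotational equilibrium, m × 9.81 × 1.42 = 508.4, so m = 508.4 / (9.81 × 1.42) = 36.5 kg.

m ≈ 36.5 kg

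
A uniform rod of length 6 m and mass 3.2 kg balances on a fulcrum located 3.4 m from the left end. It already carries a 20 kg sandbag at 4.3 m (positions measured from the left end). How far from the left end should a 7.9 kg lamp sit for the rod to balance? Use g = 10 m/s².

About the fulcrum (at 3.4 m from the left end):
Beam weight: 3.2 × 10 = 32 N down at 3 m → arm 0.4 m, τ = 32 × 0.4 = 12.8 N·m counterclockwise.
Sandbag: 20 × 10 = 200 N down at 4.3 m → arm 0.9 m, τ = 200 × 0.9 = 180 N·m clockwise.
Net moment of existing loads = 167.2 N·m clockwise.
The lamp weighs 7.9 × 10 = 79 N and must supply an equal counterclockwise moment, so its lever arm about the fulcrum is 167.2 / 79 = 2.12 m.
That puts it at 3.4 − 2.12 = 1.28 m from the left end.

x ≈ 1.28 m from the left end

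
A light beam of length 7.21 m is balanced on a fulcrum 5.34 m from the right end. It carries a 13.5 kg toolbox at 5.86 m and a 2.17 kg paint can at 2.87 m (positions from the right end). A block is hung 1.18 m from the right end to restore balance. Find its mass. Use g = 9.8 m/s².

About the fulcrum (at 5.34 m from the right end):
Toolbox: 13.5 × 9.8 = 132.3 N down at 5.86 m → arm 0.52 m, τ = 132.3 × 0.52 = 68.8 N·m counterclockwise.
Paint can: 2.17 × 9.8 = 21.27 N down at 2.87 m → arm 2.47 m, τ = 21.27 × 2.47 = 52.54 N·m clockwise.
Net moment of known loads = 16.26 N·m counterclockwise.
An unknown mass m at 1.18 m has arm 4.16 m; its moment is m·g·4.16 clockwise.
Στ = 0 ⇒ m × 9.8 × 4.16 = 16.26 ⇒ m = 16.26 / (9.8 × 4.16) = 0.399 kg.

m ≈ 0.399 kg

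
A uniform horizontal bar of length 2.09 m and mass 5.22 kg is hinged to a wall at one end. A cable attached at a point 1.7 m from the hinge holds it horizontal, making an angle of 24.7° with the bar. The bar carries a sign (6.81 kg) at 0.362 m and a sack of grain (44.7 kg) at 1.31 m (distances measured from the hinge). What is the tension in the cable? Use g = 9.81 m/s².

T ≈ 918 N

Take moments about the hinge.
Beam weight: 5.22 × 9.81 = 51.21 N down at 1.045 m → arm 1.045 m, τ = 51.21 × 1.045 = 53.51 N·m clockwise.
Sign: 6.81 × 9.81 = 66.81 N down at 0.362 m → arm 0.362 m, τ = 66.81 × 0.362 = 24.19 N·m clockwise.
Sack of grain: 44.7 × 9.81 = 438.5 N down at 1.31 m → arm 1.31 m, τ = 438.5 × 1.31 = 574.4 N·m clockwise.
Total clockwise load moment = 652.1 N·m.
The cable tension T acts at 1.7 m; only its component perpendicular to the bar, T sinθ, produces torque. sin 24.7° = 0.4179.
Στ = 0 ⇒ T × 1.7 × 0.4179 = 652.1 ⇒ T = 652.1 / 0.7104 = 918 N.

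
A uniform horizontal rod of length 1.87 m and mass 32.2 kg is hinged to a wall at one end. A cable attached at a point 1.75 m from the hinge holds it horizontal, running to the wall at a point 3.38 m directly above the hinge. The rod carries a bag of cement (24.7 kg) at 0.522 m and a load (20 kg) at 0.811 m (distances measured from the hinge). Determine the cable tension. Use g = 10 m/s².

T ≈ 381 N

Sum moments about the hinge (the unknown hinge reaction has zero arm there).
Beam weight: 32.2 × 10 = 322 N down at 0.935 m → arm 0.935 m, τ = 322 × 0.935 = 301.1 N·m clockwise.
Bag of cement: 24.7 × 10 = 247 N down at 0.522 m → arm 0.522 m, τ = 247 × 0.522 = 128.9 N·m clockwise.
Load: 20 × 10 = 200 N down at 0.811 m → arm 0.811 m, τ = 200 × 0.811 = 162.2 N·m clockwise.
Total clockwise load moment = 592.2 N·m.
The cable tension T acts at 1.75 m; only its component perpendicular to the rod, T sinθ, produces torque. sinθ = h/√(h²+d²) = 3.38/√(3.38²+1.75²) = 0.888.
For rotational equilibrium, T × 1.75 × 0.888 = 592.2, so T = 592.2 / 1.554 = 381 N.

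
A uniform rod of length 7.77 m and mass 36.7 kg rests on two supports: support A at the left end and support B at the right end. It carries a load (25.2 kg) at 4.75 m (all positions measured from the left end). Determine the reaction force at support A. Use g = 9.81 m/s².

R_A ≈ 276 N

Take moments about support B.
Beam weight: 36.7 × 9.81 = 360 N down at 3.885 m → arm 3.885 m, τ = 360 × 3.885 = 1399 N·m counterclockwise.
Load: 25.2 × 9.81 = 247.2 N down at 4.75 m → arm 3.02 m, τ = 247.2 × 3.02 = 746.5 N·m counterclockwise.
Net load moment about support B = 2146 N·m counterclockwise.
Reaction R at support A is upward at 0 m, arm 7.77 m → moment R × 7.77 clockwise.
Balancing moments: R × 7.77 = 2146, giving R = 276 N.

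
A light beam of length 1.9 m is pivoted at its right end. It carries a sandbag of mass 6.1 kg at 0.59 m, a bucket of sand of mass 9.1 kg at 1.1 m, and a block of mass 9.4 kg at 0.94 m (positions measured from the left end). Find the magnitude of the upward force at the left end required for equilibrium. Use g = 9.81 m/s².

F ≈ 125 N

Take moments about the right end.
Sandbag: 6.1 × 9.81 = 59.84 N down at 0.59 m → arm 1.31 m, τ = 59.84 × 1.31 = 78.39 N·m counterclockwise.
Bucket of sand: 9.1 × 9.81 = 89.27 N down at 1.1 m → arm 0.8 m, τ = 89.27 × 0.8 = 71.42 N·m counterclockwise.
Block: 9.4 × 9.81 = 92.21 N down at 0.94 m → arm 0.96 m, τ = 92.21 × 0.96 = 88.52 N·m counterclockwise.
Net moment of the loads = 238.3 N·m counterclockwise.
The upward force F acts at the left end, arm 1.9 m, giving F × 1.9 clockwise.
Setting net torque to zero: F × 1.9 = 238.3 → F = 238.3 / 1.9 = 125 N.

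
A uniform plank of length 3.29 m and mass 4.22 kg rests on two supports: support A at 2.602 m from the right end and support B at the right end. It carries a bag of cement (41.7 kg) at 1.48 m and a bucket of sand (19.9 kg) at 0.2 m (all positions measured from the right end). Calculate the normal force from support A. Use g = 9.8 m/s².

Take moments about support B.
Beam weight: 4.22 × 9.8 = 41.36 N down at 1.645 m → arm 1.645 m, τ = 41.36 × 1.645 = 68.04 N·m counterclockwise.
Bag of cement: 41.7 × 9.8 = 408.7 N down at 1.48 m → arm 1.48 m, τ = 408.7 × 1.48 = 604.9 N·m counterclockwise.
Bucket of sand: 19.9 × 9.8 = 195 N down at 0.2 m → arm 0.2 m, τ = 195 × 0.2 = 39 N·m counterclockwise.
Net load moment about support B = 711.9 N·m counterclockwise.
Reaction R at support A is upward at 2.602 m, arm 2.602 m → moment R × 2.602 clockwise.
Στ = 0 ⇒ R × 2.602 = 711.9 ⇒ R = 274 N.

R_A ≈ 274 N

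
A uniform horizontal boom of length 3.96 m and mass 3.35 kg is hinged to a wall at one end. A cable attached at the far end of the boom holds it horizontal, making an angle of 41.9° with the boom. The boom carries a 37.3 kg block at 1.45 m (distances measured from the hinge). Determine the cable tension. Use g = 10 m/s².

Choose the hinge as the axis so the unknown hinge reaction has zero arm there.
Beam weight: 3.35 × 10 = 33.5 N down at 1.98 m → arm 1.98 m, τ = 33.5 × 1.98 = 66.33 N·m clockwise.
Block: 37.3 × 10 = 373 N down at 1.45 m → arm 1.45 m, τ = 373 × 1.45 = 540.9 N·m clockwise.
Total clockwise load moment = 607.2 N·m.
The cable tension T acts at 3.96 m; only its component perpendicular to the boom, T sinθ, produces torque. sin 41.9° = 0.6678.
Setting net torque to zero: T × 3.96 × 0.6678 = 607.2 → T = 607.2 / 2.644 = 230 N.

T ≈ 230 N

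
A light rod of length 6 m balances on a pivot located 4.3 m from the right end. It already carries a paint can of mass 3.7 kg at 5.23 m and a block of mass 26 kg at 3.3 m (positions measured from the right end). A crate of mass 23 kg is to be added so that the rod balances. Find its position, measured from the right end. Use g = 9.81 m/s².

x ≈ 5.28 m from the right end

Taking torques about the pivot (at 4.3 m from the right end):
Paint can: 3.7 × 9.81 = 36.3 N down at 5.23 m → arm 0.93 m, τ = 36.3 × 0.93 = 33.76 N·m counterclockwise.
Block: 26 × 9.81 = 255.1 N down at 3.3 m → arm 1 m, τ = 255.1 × 1 = 255.1 N·m clockwise.
Net moment of existing loads = 221.3 N·m clockwise.
The crate weighs 23 × 9.81 = 225.6 N and must supply an equal counterclockwise moment, so its lever arm about the pivot is 221.3 / 225.6 = 0.981 m.
That puts it at 4.3 + 0.981 = 5.28 m from the right end.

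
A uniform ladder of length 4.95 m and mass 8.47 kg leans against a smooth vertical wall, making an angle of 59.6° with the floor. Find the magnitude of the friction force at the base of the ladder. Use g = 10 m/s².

Choose the foot of the ladder as the axis so the floor normal and friction both act there and drop out.
Ladder weight 8.47×10 = 84.7 N acts at 2.475 m along the ladder; its horizontal arm is 2.475·cos59.6° = 1.252 m → τ = 106 N·m clockwise.
Wall normal N acts horizontally at the top; its moment arm is the height L sinθ = 4.95·sin59.6° = 4.269 m, counterclockwise.
Στ = 0 ⇒ N × 4.269 = 106 ⇒ N = 24.8 N.
ΣFx = 0: friction at the foot balances the wall's push, so f = N_wall = 24.8 N.

f ≈ 24.8 N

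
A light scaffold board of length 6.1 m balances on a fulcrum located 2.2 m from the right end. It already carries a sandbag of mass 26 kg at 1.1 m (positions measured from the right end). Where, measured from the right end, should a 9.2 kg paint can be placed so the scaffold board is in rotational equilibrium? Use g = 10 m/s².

x ≈ 5.31 m from the right end

Taking torques about the fulcrum (at 2.2 m from the right end):
Sandbag: 26 × 10 = 260 N down at 1.1 m → arm 1.1 m, τ = 260 × 1.1 = 286 N·m clockwise.
Net moment of existing loads = 286 N·m clockwise.
The paint can weighs 9.2 × 10 = 92 N and must supply an equal counterclockwise moment, so its lever arm about the fulcrum is 286 / 92 = 3.11 m.
That puts it at 2.2 + 3.11 = 5.31 m from the right end.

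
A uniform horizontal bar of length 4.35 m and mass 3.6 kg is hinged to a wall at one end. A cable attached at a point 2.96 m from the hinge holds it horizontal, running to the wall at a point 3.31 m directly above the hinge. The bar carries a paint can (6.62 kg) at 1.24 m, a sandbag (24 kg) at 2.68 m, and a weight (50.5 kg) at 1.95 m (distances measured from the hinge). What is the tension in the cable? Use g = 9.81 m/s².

Taking torques about the hinge:
Beam weight: 3.6 × 9.81 = 35.32 N down at 2.175 m → arm 2.175 m, τ = 35.32 × 2.175 = 76.82 N·m clockwise.
Paint can: 6.62 × 9.81 = 64.94 N down at 1.24 m → arm 1.24 m, τ = 64.94 × 1.24 = 80.53 N·m clockwise.
Sandbag: 24 × 9.81 = 235.4 N down at 2.68 m → arm 2.68 m, τ = 235.4 × 2.68 = 630.9 N·m clockwise.
Weight: 50.5 × 9.81 = 495.4 N down at 1.95 m → arm 1.95 m, τ = 495.4 × 1.95 = 966 N·m clockwise.
Total clockwise load moment = 1754 N·m.
The cable tension T acts at 2.96 m; only its component perpendicular to the bar, T sinθ, produces torque. sinθ = h/√(h²+d²) = 3.31/√(3.31²+2.96²) = 0.7454.
Setting net torque to zero: T × 2.96 × 0.7454 = 1754 → T = 1754 / 2.206 = 795 N.

T ≈ 795 N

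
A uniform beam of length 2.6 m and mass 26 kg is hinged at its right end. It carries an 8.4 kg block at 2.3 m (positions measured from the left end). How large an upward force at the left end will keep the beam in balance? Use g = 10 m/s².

Taking torques about the right end:
Beam weight: 26 × 10 = 260 N down at 1.3 m → arm 1.3 m, τ = 260 × 1.3 = 338 N·m counterclockwise.
Block: 8.4 × 10 = 84 N down at 2.3 m → arm 0.3 m, τ = 84 × 0.3 = 25.2 N·m counterclockwise.
Net moment of the loads = 363.2 N·m counterclockwise.
The upward force F acts at the left end, arm 2.6 m, giving F × 2.6 clockwise.
Setting net torque to zero: F × 2.6 = 363.2 → F = 363.2 / 2.6 = 140 N.

F ≈ 140 N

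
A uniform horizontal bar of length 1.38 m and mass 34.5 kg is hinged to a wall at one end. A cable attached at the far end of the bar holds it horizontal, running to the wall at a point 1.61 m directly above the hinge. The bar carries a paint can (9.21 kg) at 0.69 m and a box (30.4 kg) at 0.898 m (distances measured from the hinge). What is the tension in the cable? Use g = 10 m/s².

T ≈ 548 N

Sum moments about the hinge (the unknown hinge reaction has zero arm there).
Beam weight: 34.5 × 10 = 345 N down at 0.69 m → arm 0.69 m, τ = 345 × 0.69 = 238 N·m clockwise.
Paint can: 9.21 × 10 = 92.1 N down at 0.69 m → arm 0.69 m, τ = 92.1 × 0.69 = 63.55 N·m clockwise.
Box: 30.4 × 10 = 304 N down at 0.898 m → arm 0.898 m, τ = 304 × 0.898 = 273 N·m clockwise.
Total clockwise load moment = 574.5 N·m.
The cable tension T acts at 1.38 m; only its component perpendicular to the bar, T sinθ, produces torque. sinθ = h/√(h²+d²) = 1.61/√(1.61²+1.38²) = 0.7593.
Setting net torque to zero: T × 1.38 × 0.7593 = 574.5 → T = 574.5 / 1.048 = 548 N.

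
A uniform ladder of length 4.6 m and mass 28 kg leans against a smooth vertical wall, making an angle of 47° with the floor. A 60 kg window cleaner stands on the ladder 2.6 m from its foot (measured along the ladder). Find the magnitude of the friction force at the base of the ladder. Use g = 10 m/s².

Sum moments about the foot of the ladder (the floor normal and friction both act there and drop out).
Ladder weight 28×10 = 280 N acts at 2.3 m along the ladder; its horizontal arm is 2.3·cos47° = 1.569 m → τ = 439.3 N·m clockwise.
Window cleaner: 60×10 = 600 N at 2.6 m → arm 1.773 m → τ = 1064 N·m clockwise.
Wall normal N acts horizontally at the top; its moment arm is the height L sinθ = 4.6·sin47° = 3.364 m, counterclockwise.
Setting net torque to zero: N × 3.364 = 1503 → N = 447 N.
ΣFx = 0: friction at the foot balances the wall's push, so f = N_wall = 447 N.

f ≈ 447 N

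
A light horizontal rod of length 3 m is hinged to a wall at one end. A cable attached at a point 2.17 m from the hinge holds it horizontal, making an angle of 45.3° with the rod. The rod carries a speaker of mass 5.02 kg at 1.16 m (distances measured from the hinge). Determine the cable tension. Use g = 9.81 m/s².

Take moments about the hinge.
Speaker: 5.02 × 9.81 = 49.25 N down at 1.16 m → arm 1.16 m, τ = 49.25 × 1.16 = 57.13 N·m clockwise.
Total clockwise load moment = 57.13 N·m.
The cable tension T acts at 2.17 m; only its component perpendicular to the rod, T sinθ, produces torque. sin 45.3° = 0.7108.
Balancing moments: T × 2.17 × 0.7108 = 57.13, giving T = 57.13 / 1.542 = 37 N.

T ≈ 37 N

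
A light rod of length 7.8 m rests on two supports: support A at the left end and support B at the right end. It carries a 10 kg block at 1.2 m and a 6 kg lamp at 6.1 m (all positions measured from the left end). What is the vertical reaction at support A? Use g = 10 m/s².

R_A ≈ 97.7 N

Sum moments about support B (its reaction then has zero moment arm).
Block: 10 × 10 = 100 N down at 1.2 m → arm 6.6 m, τ = 100 × 6.6 = 660 N·m counterclockwise.
Lamp: 6 × 10 = 60 N down at 6.1 m → arm 1.7 m, τ = 60 × 1.7 = 102 N·m counterclockwise.
Net load moment about support B = 762 N·m counterclockwise.
Reaction R at support A is upward at 0 m, arm 7.8 m → moment R × 7.8 clockwise.
For rotational equilibrium, R × 7.8 = 762, so R = 97.7 N.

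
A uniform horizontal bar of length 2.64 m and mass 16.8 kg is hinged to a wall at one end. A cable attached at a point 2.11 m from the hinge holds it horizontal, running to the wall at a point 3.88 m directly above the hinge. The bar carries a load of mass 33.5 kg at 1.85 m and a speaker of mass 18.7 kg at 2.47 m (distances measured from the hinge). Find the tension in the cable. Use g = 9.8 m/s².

About the hinge:
Beam weight: 16.8 × 9.8 = 164.6 N down at 1.32 m → arm 1.32 m, τ = 164.6 × 1.32 = 217.3 N·m clockwise.
Load: 33.5 × 9.8 = 328.3 N down at 1.85 m → arm 1.85 m, τ = 328.3 × 1.85 = 607.4 N·m clockwise.
Speaker: 18.7 × 9.8 = 183.3 N down at 2.47 m → arm 2.47 m, τ = 183.3 × 2.47 = 452.8 N·m clockwise.
Total clockwise load moment = 1278 N·m.
The cable tension T acts at 2.11 m; only its component perpendicular to the bar, T sinθ, produces torque. sinθ = h/√(h²+d²) = 3.88/√(3.88²+2.11²) = 0.8785.
Στ = 0 ⇒ T × 2.11 × 0.8785 = 1278 ⇒ T = 1278 / 1.854 = 689 N.

T ≈ 689 N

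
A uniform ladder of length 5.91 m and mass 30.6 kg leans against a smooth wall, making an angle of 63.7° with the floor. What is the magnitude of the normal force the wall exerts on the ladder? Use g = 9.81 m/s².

Taking torques about the foot of the ladder:
Ladder weight 30.6×9.81 = 300.2 N acts at 2.955 m along the ladder; its horizontal arm is 2.955·cos63.7° = 1.309 m → τ = 393 N·m clockwise.
Wall normal N acts horizontally at the top; its moment arm is the height L sinθ = 5.91·sin63.7° = 5.298 m, counterclockwise.
For rotational equilibrium, N × 5.298 = 393, so N = 74.2 N.

N_wall ≈ 74.2 N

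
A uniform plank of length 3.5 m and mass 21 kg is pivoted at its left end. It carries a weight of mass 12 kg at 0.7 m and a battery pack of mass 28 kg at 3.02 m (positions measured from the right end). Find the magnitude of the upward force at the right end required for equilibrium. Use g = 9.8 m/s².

Taking torques about the left end:
Beam weight: 21 × 9.8 = 205.8 N down at 1.75 m → arm 1.75 m, τ = 205.8 × 1.75 = 360.2 N·m clockwise.
Weight: 12 × 9.8 = 117.6 N down at 0.7 m → arm 2.8 m, τ = 117.6 × 2.8 = 329.3 N·m clockwise.
Battery pack: 28 × 9.8 = 274.4 N down at 3.02 m → arm 0.48 m, τ = 274.4 × 0.48 = 131.7 N·m clockwise.
Net moment of the loads = 821.2 N·m clockwise.
The upward force F acts at the right end, arm 3.5 m, giving F × 3.5 counterclockwise.
Στ = 0 ⇒ F × 3.5 = 821.2 ⇒ F = 821.2 / 3.5 = 235 N.

F ≈ 235 N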